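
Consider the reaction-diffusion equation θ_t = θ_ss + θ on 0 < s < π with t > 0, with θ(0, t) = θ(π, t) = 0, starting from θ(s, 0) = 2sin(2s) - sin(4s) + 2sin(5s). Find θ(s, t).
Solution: Substitute θ = exp(t)u.
Then θ_t = exp(t)(u_t + u), θ_ss = exp(t)u_ss; substituting and dividing by exp(t), the lower-order terms cancel: u_t = u_ss (standard heat equation).
Data for u: u(s,0) = θ(s,0) = 2sin(2s) - sin(4s) + 2sin(5s). The boundary conditions carry over: u(0,t) = u(π,t) = 0.
Separating variables: u = Σ c_n exp(-n²t) sin(ns). From u(s,0) = 2sin(2s) - sin(4s) + 2sin(5s): c_2=2, c_4=-1, c_5=2.
So u(s,t) = 2exp(-4t)sin(2s) - exp(-16t)sin(4s) + 2exp(-25t)sin(5s), and θ(s,t) = exp(t)u(s,t).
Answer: θ(s, t) = 2exp(-3t)sin(2s) - exp(-15t)sin(4s) + 2exp(-24t)sin(5s)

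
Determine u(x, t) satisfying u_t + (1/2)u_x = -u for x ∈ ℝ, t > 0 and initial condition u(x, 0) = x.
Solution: Substitute u = exp(-t)w.
Then u_t = exp(-t)(w_t - w), u_x = exp(-t)w_x; substituting and dividing by exp(-t), the lower-order terms cancel: w_t + (1/2)w_x = 0 (standard advection equation).
Data for w: w(x,0) = u(x,0) = x.
By characteristics (dx/dt = 1/2), w(x,t) = f(x - (1/2)t) with f = w(·, 0).
So w(x,t) = -(1/2)t + x, and u(x,t) = exp(-t)w(x,t).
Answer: u(x, t) = -(1/2)texp(-t) + xexp(-t)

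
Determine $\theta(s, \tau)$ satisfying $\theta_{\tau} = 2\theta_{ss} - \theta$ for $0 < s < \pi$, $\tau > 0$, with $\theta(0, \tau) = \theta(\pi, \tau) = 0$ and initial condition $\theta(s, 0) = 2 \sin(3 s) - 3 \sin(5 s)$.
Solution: Substitute $\theta = e^{-\tau}u$.
Then $\theta_{\tau} = e^{-\tau}(u_{\tau} - u)$, $\theta_{ss} = e^{-\tau}u_{ss}$; substituting and dividing by $e^{-\tau}$, the lower-order terms cancel: $u_{\tau} = 2u_{ss}$ (standard heat equation).
Data for $u$: $u(s,0) = \theta(s,0) = 2 \sin(3 s) - 3 \sin(5 s)$. The boundary conditions carry over: $u(0,\tau) = u(\pi,\tau) = 0$.
Separating variables: $u = \sum c_n e^{-2n^2\tau} \sin(ns)$. From $u(s,0) = 2 \sin(3 s) - 3 \sin(5 s)$: $c_3=2, c_5=-3$.
So $u(s,\tau) = 2 e^{-18 \tau} \sin(3 s) - 3 e^{-50 \tau} \sin(5 s)$, and $\theta(s,\tau) = e^{-\tau}u(s,\tau)$.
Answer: $\theta(s, \tau) = 2 e^{-19 \tau} \sin(3 s) - 3 e^{-51 \tau} \sin(5 s)$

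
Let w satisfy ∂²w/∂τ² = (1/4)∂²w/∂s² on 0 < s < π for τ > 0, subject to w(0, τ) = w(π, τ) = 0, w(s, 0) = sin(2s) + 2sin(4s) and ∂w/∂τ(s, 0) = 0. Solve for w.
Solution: Using separation of variables w = X(s)T(τ):
Eigenfunctions: sin(ns), n = 1, 2, 3, ...
General solution: w(s, τ) = Σ [A_n cos(n τ/2) + B_n sin(n τ/2)] sin(ns)
From w(s,0) = sin(2s) + 2sin(4s): A_2=1, A_4=2. From w_τ(s,0) = 0: all B_n = 0.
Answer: w(s, τ) = sin(2s)cos(τ) + 2sin(4s)cos(2τ)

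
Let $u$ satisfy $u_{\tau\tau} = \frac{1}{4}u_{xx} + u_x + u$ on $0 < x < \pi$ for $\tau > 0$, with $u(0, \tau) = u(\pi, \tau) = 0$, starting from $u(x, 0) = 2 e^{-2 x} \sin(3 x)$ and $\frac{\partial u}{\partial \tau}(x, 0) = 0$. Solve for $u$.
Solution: Substitute $u = e^{-2x}w$, i.e. $w = e^{2x}u$.
By the product rule, $u_x = e^{-2x}(w_x - 2w)$, $u_{xx} = e^{-2x}(w_{xx} - 4w_x + 4w)$, $u_{\tau\tau} = e^{-2x}w_{\tau\tau}$.
Substituting into the PDE and dividing by $e^{-2x}$: $w_{\tau\tau} = \frac{1}{4}(w_{xx} - 4w_x + 4w) + (w_x - 2w) + w$.
The lower-order terms cancel, leaving the standard wave equation $w_{\tau\tau} = \frac{1}{4}w_{xx}$.
Initial data for $w$: $w(x,0) = e^{2x}u(x,0) = 2 \sin(3 x)$; $w_{\tau}(x,0) = e^{2x}u_{\tau}(x,0) = 0$. The boundary conditions carry over: $w(0,\tau) = w(\pi,\tau) = 0$.
Solve for $w$:
  Using separation of variables $w = X(x)T(\tau)$:
  Eigenfunctions: $\sin(nx)$, $n = 1, 2, 3, \ldots$
  General solution: $w(x, \tau) = \sum [A_n \cos(n \tau/2) + B_n \sin(n \tau/2)] \sin(nx)$
  From $w(x,0) = 2 \sin(3 x)$: $A_3=2$. From $w_{\tau}(x,0) = 0$: all $B_n = 0$.
Hence $w(x,\tau) = 2 \sin(3 x) \cos(3 \tau/2)$.
Transform back: $u(x,\tau) = e^{-2x}w(x,\tau)$.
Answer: $u(x, \tau) = 2 e^{-2 x} \sin(3 x) \cos(3 \tau/2)$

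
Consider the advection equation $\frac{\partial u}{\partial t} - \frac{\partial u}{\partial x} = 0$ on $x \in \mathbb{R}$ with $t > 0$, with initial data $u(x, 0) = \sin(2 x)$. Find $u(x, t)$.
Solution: By method of characteristics (waves move left with speed 1):
Along characteristics $x + t =$ const, $u$ is constant, so $u(x,t) = f(x + t)$ with $f = u( \cdot , 0)$.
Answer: $u(x, t) = \sin(2 t + 2 x)$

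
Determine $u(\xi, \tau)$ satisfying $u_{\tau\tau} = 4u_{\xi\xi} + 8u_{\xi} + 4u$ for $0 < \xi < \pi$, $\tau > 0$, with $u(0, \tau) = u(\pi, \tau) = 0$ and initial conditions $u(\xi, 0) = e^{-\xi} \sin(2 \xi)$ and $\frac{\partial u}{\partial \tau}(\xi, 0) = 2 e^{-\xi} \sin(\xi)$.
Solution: Substitute $u = e^{-\xi}w$.
Then $u_{\xi} = e^{-\xi}(w_{\xi} - w)$, $u_{\xi\xi} = e^{-\xi}(w_{\xi\xi} - 2w_{\xi} + w)$, $u_{\tau\tau} = e^{-\xi}w_{\tau\tau}$; substituting and dividing by $e^{-\xi}$, the lower-order terms cancel: $w_{\tau\tau} = 4w_{\xi\xi}$ (standard wave equation).
Data for $w$: $w(\xi,0) = e^{\xi}u(\xi,0) = \sin(2 \xi)$; $w_{\tau}(\xi,0) = e^{\xi}u_{\tau}(\xi,0) = 2 \sin(\xi)$. The boundary conditions carry over: $w(0,\tau) = w(\pi,\tau) = 0$.
Separating variables: $w = \sum [A_n \cos(\omega_n \tau) + B_n \sin(\omega_n \tau)] \sin(n\xi)$, $\omega_n = 2n$. From ICs ($B_n$ = velocity coefficient / $\omega_n$): $A_2=1, B_1=1$.
So $w(\xi,\tau) = \sin(\xi) \sin(2 \tau) + \sin(2 \xi) \cos(4 \tau)$, and $u(\xi,\tau) = e^{-\xi}w(\xi,\tau)$.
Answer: $u(\xi, \tau) = e^{-\xi} \sin(2 \tau) \sin(\xi) + e^{-\xi} \sin(2 \xi) \cos(4 \tau)$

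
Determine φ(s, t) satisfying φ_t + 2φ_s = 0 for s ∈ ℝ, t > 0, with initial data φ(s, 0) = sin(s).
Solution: By characteristics (ds/dt = 2), φ(s,t) = f(s - 2t) with f = φ(·, 0).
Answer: φ(s, t) = sin(s - 2t)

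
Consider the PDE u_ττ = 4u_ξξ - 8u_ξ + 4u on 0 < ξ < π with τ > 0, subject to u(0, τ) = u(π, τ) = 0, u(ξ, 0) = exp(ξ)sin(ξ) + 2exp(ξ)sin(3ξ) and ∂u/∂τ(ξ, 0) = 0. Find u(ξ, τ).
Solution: Substitute u = exp(ξ)w.
Then u_ξ = exp(ξ)(w_ξ + w), u_ξξ = exp(ξ)(w_ξξ + 2w_ξ + w), u_ττ = exp(ξ)w_ττ; substituting and dividing by exp(ξ), the lower-order terms cancel: w_ττ = 4w_ξξ (standard wave equation).
Data for w: w(ξ,0) = exp(-ξ)u(ξ,0) = sin(ξ) + 2sin(3ξ); w_τ(ξ,0) = exp(-ξ)u_τ(ξ,0) = 0. The boundary conditions carry over: w(0,τ) = w(π,τ) = 0.
Separating variables: w = Σ [A_n cos(ω_n τ) + B_n sin(ω_n τ)] sin(nξ), ω_n = 2n. From ICs: A_1=1, A_3=2.
So w(ξ,τ) = sin(ξ)cos(2τ) + 2sin(3ξ)cos(6τ), and u(ξ,τ) = exp(ξ)w(ξ,τ).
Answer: u(ξ, τ) = exp(ξ)sin(ξ)cos(2τ) + 2exp(ξ)sin(3ξ)cos(6τ)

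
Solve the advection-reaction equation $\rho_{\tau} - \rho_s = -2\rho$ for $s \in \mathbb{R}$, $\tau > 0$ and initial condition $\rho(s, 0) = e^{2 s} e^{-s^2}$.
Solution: Substitute $\rho = e^{2s}u$.
Then $\rho_s = e^{2s}(u_s + 2u)$, $\rho_{\tau} = e^{2s}u_{\tau}$; substituting and dividing by $e^{2s}$, the lower-order terms cancel: $u_{\tau} - u_s = 0$ (standard advection equation).
Data for $u$: $u(s,0) = e^{-2s}\rho(s,0) = e^{-s^2}$.
By characteristics ($ds/d\tau = -1$), $u(s,\tau) = f(s + \tau)$ with $f = u( \cdot , 0)$.
So $u(s,\tau) = e^{-(s + \tau)^2}$, and $\rho(s,\tau) = e^{2s}u(s,\tau)$.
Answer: $\rho(s, \tau) = e^{2 s} e^{-(\tau + s)^2}$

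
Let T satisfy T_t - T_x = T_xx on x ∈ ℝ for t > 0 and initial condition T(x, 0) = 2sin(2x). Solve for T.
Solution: Change to a moving frame: let η = x + t, σ = t and write T(x,t) = u(η,σ).
By the chain rule T_t = u_σ + u_η, T_x = u_η, T_xx = u_ηη.
Then T_t - T_x = u_σ: the advection term cancels and the PDE becomes the heat equation u_σ = u_ηη on η ∈ ℝ.
Initial data: u(η,0) = T(η,0) = 2sin(2η).
On η ∈ ℝ each mode satisfies (sin(nη))″ = -n² sin(nη), so exp(-n²σ) sin(nη) solves the heat equation; by superposition u(η,σ) = Σ c_n exp(-n²σ) sin(nη).
Reading off the coefficients: c_2=2, so u(η,σ) = 2exp(-4σ)sin(2η).
Substituting back η = x + t, σ = t: T(x,t) = u(x + t, t).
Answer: T(x, t) = 2exp(-4t)sin(2t + 2x)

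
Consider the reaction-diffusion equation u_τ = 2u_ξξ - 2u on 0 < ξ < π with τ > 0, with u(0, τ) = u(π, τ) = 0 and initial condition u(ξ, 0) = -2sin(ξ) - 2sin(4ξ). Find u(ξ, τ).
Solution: Substitute u = exp(-2τ)w.
Then u_τ = exp(-2τ)(w_τ - 2w), u_ξξ = exp(-2τ)w_ξξ; substituting and dividing by exp(-2τ), the lower-order terms cancel: w_τ = 2w_ξξ (standard heat equation).
Data for w: w(ξ,0) = u(ξ,0) = -2sin(ξ) - 2sin(4ξ). The boundary conditions carry over: w(0,τ) = w(π,τ) = 0.
Separating variables: w = Σ c_n exp(-2n²τ) sin(nξ). From w(ξ,0) = -2sin(ξ) - 2sin(4ξ): c_1=-2, c_4=-2.
So w(ξ,τ) = -2exp(-2τ)sin(ξ) - 2exp(-32τ)sin(4ξ), and u(ξ,τ) = exp(-2τ)w(ξ,τ).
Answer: u(ξ, τ) = -2exp(-4τ)sin(ξ) - 2exp(-34τ)sin(4ξ)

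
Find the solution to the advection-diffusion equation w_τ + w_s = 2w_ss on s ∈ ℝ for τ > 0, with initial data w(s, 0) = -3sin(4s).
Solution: Change to a moving frame: let η = s - τ, σ = τ and write w(s,τ) = u(η,σ).
By the chain rule w_τ = u_σ - u_η, w_s = u_η, w_ss = u_ηη.
Then w_τ + w_s = u_σ: the advection term cancels and the PDE becomes the heat equation u_σ = 2u_ηη on η ∈ ℝ.
Initial data: u(η,0) = w(η,0) = -3sin(4η).
On η ∈ ℝ each mode satisfies (sin(nη))″ = -n² sin(nη), so exp(-2n²σ) sin(nη) solves the heat equation; by superposition u(η,σ) = Σ c_n exp(-2n²σ) sin(nη).
Reading off the coefficients: c_4=-3, so u(η,σ) = -3exp(-32σ)sin(4η).
Substituting back η = s - τ, σ = τ: w(s,τ) = u(s - τ, τ).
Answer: w(s, τ) = -3exp(-32τ)sin(4s - 4τ)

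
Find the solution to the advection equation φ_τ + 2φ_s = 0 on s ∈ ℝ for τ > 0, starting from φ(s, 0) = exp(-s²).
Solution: By method of characteristics (waves move right with speed 2):
Along characteristics s - 2τ = const, φ is constant, so φ(s,τ) = f(s - 2τ) with f = φ(·, 0).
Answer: φ(s, τ) = exp(-(s - 2τ)²)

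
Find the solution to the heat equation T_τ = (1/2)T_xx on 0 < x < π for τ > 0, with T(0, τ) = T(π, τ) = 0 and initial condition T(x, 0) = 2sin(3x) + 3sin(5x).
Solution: Separating variables: T = Σ c_n exp(-n²τ/2) sin(nx). From T(x,0) = 2sin(3x) + 3sin(5x): c_3=2, c_5=3.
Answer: T(x, τ) = 2exp(-9τ/2)sin(3x) + 3exp(-25τ/2)sin(5x)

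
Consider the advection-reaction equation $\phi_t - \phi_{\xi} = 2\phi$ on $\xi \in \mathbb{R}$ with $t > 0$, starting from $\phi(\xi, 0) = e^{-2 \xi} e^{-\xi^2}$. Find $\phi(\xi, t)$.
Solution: Substitute $\phi = e^{-2\xi}u$.
Then $\phi_{\xi} = e^{-2\xi}(u_{\xi} - 2u)$, $\phi_t = e^{-2\xi}u_t$; substituting and dividing by $e^{-2\xi}$, the lower-order terms cancel: $u_t - u_{\xi} = 0$ (standard advection equation).
Data for $u$: $u(\xi,0) = e^{2\xi}\phi(\xi,0) = e^{-\xi^2}$.
By characteristics ($d\xi/dt = -1$), $u(\xi,t) = f(\xi + t)$ with $f = u( \cdot , 0)$.
So $u(\xi,t) = e^{-(t + \xi)^2}$, and $\phi(\xi,t) = e^{-2\xi}u(\xi,t)$.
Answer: $\phi(\xi, t) = e^{-2 \xi} e^{-(\xi + t)^2}$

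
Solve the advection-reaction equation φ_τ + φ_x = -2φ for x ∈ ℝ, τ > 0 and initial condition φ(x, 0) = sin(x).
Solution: Substitute φ = exp(-2τ)u, i.e. u = exp(2τ)φ.
By the product rule, φ_τ = exp(-2τ)(u_τ - 2u), φ_x = exp(-2τ)u_x.
Substituting into the PDE and dividing by exp(-2τ): u_τ - 2u + u_x = -2u.
The lower-order terms cancel, leaving the standard advection equation u_τ + u_x = 0.
Initial data for u: u(x,0) = φ(x,0) = sin(x).
Solve for u:
  By method of characteristics (waves move right with speed 1):
  Along characteristics x - τ = const, u is constant, so u(x,τ) = f(x - τ) with f = u(·, 0).
Hence u(x,τ) = sin(x - τ).
Transform back: φ(x,τ) = exp(-2τ)u(x,τ).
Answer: φ(x, τ) = exp(-2τ)sin(x - τ)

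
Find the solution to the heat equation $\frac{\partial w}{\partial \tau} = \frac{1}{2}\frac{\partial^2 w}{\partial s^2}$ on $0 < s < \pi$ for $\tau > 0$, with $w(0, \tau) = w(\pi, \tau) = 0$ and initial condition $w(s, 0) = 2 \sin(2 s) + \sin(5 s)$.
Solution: Separating variables: $w = \sum c_n e^{-n^2\tau/2} \sin(ns)$. From $w(s,0) = 2 \sin(2 s) + \sin(5 s)$: $c_2=2, c_5=1$.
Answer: $w(s, \tau) = 2 e^{-2 \tau} \sin(2 s) + e^{-25 \tau/2} \sin(5 s)$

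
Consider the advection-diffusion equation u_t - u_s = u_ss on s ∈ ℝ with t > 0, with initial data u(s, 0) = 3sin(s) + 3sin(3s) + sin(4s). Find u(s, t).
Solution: Change to a moving frame: let η = s + t, σ = t and write u(s,t) = w(η,σ).
By the chain rule u_t = w_σ + w_η, u_s = w_η, u_ss = w_ηη.
Then u_t - u_s = w_σ: the advection term cancels and the PDE becomes the heat equation w_σ = w_ηη on η ∈ ℝ.
Initial data: w(η,0) = u(η,0) = 3sin(η) + 3sin(3η) + sin(4η).
On η ∈ ℝ each mode satisfies (sin(nη))″ = -n² sin(nη), so exp(-n²σ) sin(nη) solves the heat equation; by superposition w(η,σ) = Σ c_n exp(-n²σ) sin(nη).
Reading off the coefficients: c_1=3, c_3=3, c_4=1, so w(η,σ) = 3exp(-σ)sin(η) + 3exp(-9σ)sin(3η) + exp(-16σ)sin(4η).
Substituting back η = s + t, σ = t: u(s,t) = w(s + t, t).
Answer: u(s, t) = 3exp(-t)sin(s + t) + 3exp(-9t)sin(3s + 3t) + exp(-16t)sin(4s + 4t)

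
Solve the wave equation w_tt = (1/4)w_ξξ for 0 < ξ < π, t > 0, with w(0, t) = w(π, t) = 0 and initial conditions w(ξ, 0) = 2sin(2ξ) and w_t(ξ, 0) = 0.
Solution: Separating variables: w = Σ [A_n cos(ω_n t) + B_n sin(ω_n t)] sin(nξ), ω_n = n/2. From ICs: A_2=2.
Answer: w(ξ, t) = 2sin(2ξ)cos(t)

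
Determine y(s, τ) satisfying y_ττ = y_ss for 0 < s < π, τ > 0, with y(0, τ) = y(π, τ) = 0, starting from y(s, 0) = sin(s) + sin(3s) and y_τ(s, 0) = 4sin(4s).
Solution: Separating variables: y = Σ [A_n cos(ω_n τ) + B_n sin(ω_n τ)] sin(ns), ω_n = n. From ICs (B_n = velocity coefficient / ω_n): A_1=1, A_3=1, B_4=1.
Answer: y(s, τ) = sin(s)cos(τ) + sin(3s)cos(3τ) + sin(4s)sin(4τ)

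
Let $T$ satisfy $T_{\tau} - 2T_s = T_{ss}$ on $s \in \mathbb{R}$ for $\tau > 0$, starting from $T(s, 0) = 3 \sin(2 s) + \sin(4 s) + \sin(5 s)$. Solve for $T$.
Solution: Change to a moving frame: let $\eta = s + 2\tau$, $\sigma = \tau$ and write $T(s,\tau) = u(\eta,\sigma)$.
By the chain rule $T_{\tau} = u_{\sigma} + 2u_{\eta}$, $T_s = u_{\eta}$, $T_{ss} = u_{\eta\eta}$.
Then $T_{\tau} - 2T_s = u_{\sigma}$: the advection term cancels and the PDE becomes the heat equation $u_{\sigma} = u_{\eta\eta}$ on $\eta \in \mathbb{R}$.
Initial data: $u(\eta,0) = T(\eta,0) = 3 \sin(2 \eta) + \sin(4 \eta) + \sin(5 \eta)$.
On $\eta \in \mathbb{R}$ each mode satisfies $(\sin(n\eta))'' = -n^2 \sin(n\eta)$, so $e^{-n^2\sigma} \sin(n\eta)$ solves the heat equation; by superposition $u(\eta,\sigma) = \sum c_n e^{-n^2\sigma} \sin(n\eta)$.
Reading off the coefficients: $c_2=3, c_4=1, c_5=1$, so $u(\eta,\sigma) = 3 e^{-4 \sigma} \sin(2 \eta) + e^{-16 \sigma} \sin(4 \eta) + e^{-25 \sigma} \sin(5 \eta)$.
Substituting back $\eta = s + 2\tau$, $\sigma = \tau$: $T(s,\tau) = u(s + 2\tau, \tau)$.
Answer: $T(s, \tau) = 3 e^{-4 \tau} \sin(4 \tau + 2 s) + e^{-16 \tau} \sin(8 \tau + 4 s) + e^{-25 \tau} \sin(10 \tau + 5 s)$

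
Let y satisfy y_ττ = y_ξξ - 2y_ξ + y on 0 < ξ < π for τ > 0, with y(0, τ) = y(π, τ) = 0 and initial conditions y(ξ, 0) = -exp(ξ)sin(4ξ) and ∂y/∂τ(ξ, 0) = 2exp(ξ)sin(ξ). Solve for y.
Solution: Substitute y = exp(ξ)u.
Then y_ξ = exp(ξ)(u_ξ + u), y_ξξ = exp(ξ)(u_ξξ + 2u_ξ + u), y_ττ = exp(ξ)u_ττ; substituting and dividing by exp(ξ), the lower-order terms cancel: u_ττ = u_ξξ (standard wave equation).
Data for u: u(ξ,0) = exp(-ξ)y(ξ,0) = -sin(4ξ); u_τ(ξ,0) = exp(-ξ)y_τ(ξ,0) = 2sin(ξ). The boundary conditions carry over: u(0,τ) = u(π,τ) = 0.
Separating variables: u = Σ [A_n cos(ω_n τ) + B_n sin(ω_n τ)] sin(nξ), ω_n = n. From ICs (B_n = velocity coefficient / ω_n): A_4=-1, B_1=2.
So u(ξ,τ) = 2sin(ξ)sin(τ) - sin(4ξ)cos(4τ), and y(ξ,τ) = exp(ξ)u(ξ,τ).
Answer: y(ξ, τ) = 2exp(ξ)sin(ξ)sin(τ) - exp(ξ)sin(4ξ)cos(4τ)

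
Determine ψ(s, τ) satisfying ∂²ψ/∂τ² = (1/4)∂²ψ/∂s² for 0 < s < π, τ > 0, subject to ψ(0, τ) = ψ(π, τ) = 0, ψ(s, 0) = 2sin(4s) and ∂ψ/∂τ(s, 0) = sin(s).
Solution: Using separation of variables ψ = X(s)T(τ):
Eigenfunctions: sin(ns), n = 1, 2, 3, ...
General solution: ψ(s, τ) = Σ [A_n cos(n τ/2) + B_n sin(n τ/2)] sin(ns)
From ψ(s,0) = 2sin(4s): A_4=2. From ψ_τ(s,0) = sin(s), using ψ_τ(s,0) = Σ ω_n B_n sin(ns) with ω_n = n/2: B_1 = 1/(1/2) = 2.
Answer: ψ(s, τ) = 2sin(s)sin(τ/2) + 2sin(4s)cos(2τ)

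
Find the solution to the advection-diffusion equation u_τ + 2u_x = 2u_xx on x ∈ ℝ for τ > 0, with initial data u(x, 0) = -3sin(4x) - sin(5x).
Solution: Moving frame: η = x - 2τ, σ = τ, u = w(η,σ), so u_τ = w_σ - 2w_η and u_xx = w_ηη.
Hence u_τ + 2u_x = w_σ and the PDE becomes the heat equation w_σ = 2w_ηη on η ∈ ℝ.
Initial data: w(η,0) = u(η,0) = -3sin(4η) - sin(5η). Each mode sin(nη) decays as exp(-2n²σ) on ℝ, so w(η,σ) = Σ c_n exp(-2n²σ) sin(nη) with c_4=-3, c_5=-1: w(η,σ) = -3exp(-32σ)sin(4η) - exp(-50σ)sin(5η).
Substituting back: u(x,τ) = w(x - 2τ, τ).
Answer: u(x, τ) = -3exp(-32τ)sin(4x - 8τ) - exp(-50τ)sin(5x - 10τ)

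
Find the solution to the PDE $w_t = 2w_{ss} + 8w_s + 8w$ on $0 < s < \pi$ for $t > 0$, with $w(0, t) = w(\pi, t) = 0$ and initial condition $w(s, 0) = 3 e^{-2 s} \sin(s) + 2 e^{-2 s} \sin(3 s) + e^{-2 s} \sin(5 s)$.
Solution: Substitute $w = e^{-2s}u$.
Then $w_s = e^{-2s}(u_s - 2u)$, $w_{ss} = e^{-2s}(u_{ss} - 4u_s + 4u)$, $w_t = e^{-2s}u_t$; substituting and dividing by $e^{-2s}$, the lower-order terms cancel: $u_t = 2u_{ss}$ (standard heat equation).
Data for $u$: $u(s,0) = e^{2s}w(s,0) = 3 \sin(s) + 2 \sin(3 s) + \sin(5 s)$. The boundary conditions carry over: $u(0,t) = u(\pi,t) = 0$.
Separating variables: $u = \sum c_n e^{-2n^2t} \sin(ns)$. From $u(s,0) = 3 \sin(s) + 2 \sin(3 s) + \sin(5 s)$: $c_1=3, c_3=2, c_5=1$.
So $u(s,t) = 3 e^{-2 t} \sin(s) + 2 e^{-18 t} \sin(3 s) + e^{-50 t} \sin(5 s)$, and $w(s,t) = e^{-2s}u(s,t)$.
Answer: $w(s, t) = 3 e^{-2 s} e^{-2 t} \sin(s) + 2 e^{-2 s} e^{-18 t} \sin(3 s) + e^{-2 s} e^{-50 t} \sin(5 s)$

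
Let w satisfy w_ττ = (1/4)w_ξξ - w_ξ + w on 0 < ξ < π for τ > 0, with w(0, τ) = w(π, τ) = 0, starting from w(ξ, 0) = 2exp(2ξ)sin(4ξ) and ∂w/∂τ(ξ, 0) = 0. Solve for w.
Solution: Substitute w = exp(2ξ)u.
Then w_ξ = exp(2ξ)(u_ξ + 2u), w_ξξ = exp(2ξ)(u_ξξ + 4u_ξ + 4u), w_ττ = exp(2ξ)u_ττ; substituting and dividing by exp(2ξ), the lower-order terms cancel: u_ττ = (1/4)u_ξξ (standard wave equation).
Data for u: u(ξ,0) = exp(-2ξ)w(ξ,0) = 2sin(4ξ); u_τ(ξ,0) = exp(-2ξ)w_τ(ξ,0) = 0. The boundary conditions carry over: u(0,τ) = u(π,τ) = 0.
Separating variables: u = Σ [A_n cos(ω_n τ) + B_n sin(ω_n τ)] sin(nξ), ω_n = n/2. From ICs: A_4=2.
So u(ξ,τ) = 2sin(4ξ)cos(2τ), and w(ξ,τ) = exp(2ξ)u(ξ,τ).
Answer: w(ξ, τ) = 2exp(2ξ)sin(4ξ)cos(2τ)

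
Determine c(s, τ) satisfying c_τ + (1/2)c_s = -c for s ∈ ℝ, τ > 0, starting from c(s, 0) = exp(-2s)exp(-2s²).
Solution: Substitute c = exp(-2s)u.
Then c_s = exp(-2s)(u_s - 2u), c_τ = exp(-2s)u_τ; substituting and dividing by exp(-2s), the lower-order terms cancel: u_τ + (1/2)u_s = 0 (standard advection equation).
Data for u: u(s,0) = exp(2s)c(s,0) = exp(-2s²).
By characteristics (ds/dτ = 1/2), u(s,τ) = f(s - (1/2)τ) with f = u(·, 0).
So u(s,τ) = exp(-2(s - τ/2)²), and c(s,τ) = exp(-2s)u(s,τ).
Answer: c(s, τ) = exp(-2s)exp(-2(s - τ/2)²)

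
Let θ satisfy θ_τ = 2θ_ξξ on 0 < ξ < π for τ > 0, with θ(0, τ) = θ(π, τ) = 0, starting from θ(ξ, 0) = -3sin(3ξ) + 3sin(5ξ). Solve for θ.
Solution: Separating variables: θ = Σ c_n exp(-2n²τ) sin(nξ). From θ(ξ,0) = -3sin(3ξ) + 3sin(5ξ): c_3=-3, c_5=3.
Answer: θ(ξ, τ) = -3exp(-18τ)sin(3ξ) + 3exp(-50τ)sin(5ξ)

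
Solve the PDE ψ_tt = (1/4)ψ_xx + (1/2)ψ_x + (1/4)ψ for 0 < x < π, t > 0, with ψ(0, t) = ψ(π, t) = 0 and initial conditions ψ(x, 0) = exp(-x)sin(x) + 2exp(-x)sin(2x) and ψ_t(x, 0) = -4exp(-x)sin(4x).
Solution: Substitute ψ = exp(-x)u.
Then ψ_x = exp(-x)(u_x - u), ψ_xx = exp(-x)(u_xx - 2u_x + u), ψ_tt = exp(-x)u_tt; substituting and dividing by exp(-x), the lower-order terms cancel: u_tt = (1/4)u_xx (standard wave equation).
Data for u: u(x,0) = exp(x)ψ(x,0) = sin(x) + 2sin(2x); u_t(x,0) = exp(x)ψ_t(x,0) = -4sin(4x). The boundary conditions carry over: u(0,t) = u(π,t) = 0.
Separating variables: u = Σ [A_n cos(ω_n t) + B_n sin(ω_n t)] sin(nx), ω_n = n/2. From ICs (B_n = velocity coefficient / ω_n): A_1=1, A_2=2, B_4=-2.
So u(x,t) = -2sin(2t)sin(4x) + sin(x)cos(t/2) + 2sin(2x)cos(t), and ψ(x,t) = exp(-x)u(x,t).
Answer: ψ(x, t) = -2exp(-x)sin(2t)sin(4x) + exp(-x)sin(x)cos(t/2) + 2exp(-x)sin(2x)cos(t)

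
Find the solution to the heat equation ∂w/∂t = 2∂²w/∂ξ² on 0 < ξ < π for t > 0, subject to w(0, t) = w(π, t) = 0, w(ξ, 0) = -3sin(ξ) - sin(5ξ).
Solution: Separating variables: w = Σ c_n exp(-2n²t) sin(nξ). From w(ξ,0) = -3sin(ξ) - sin(5ξ): c_1=-3, c_5=-1.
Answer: w(ξ, t) = -3exp(-2t)sin(ξ) - exp(-50t)sin(5ξ)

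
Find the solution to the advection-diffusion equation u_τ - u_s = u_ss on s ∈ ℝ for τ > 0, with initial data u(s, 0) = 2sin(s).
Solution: Moving frame: η = s + τ, σ = τ, u = w(η,σ), so u_τ = w_σ + w_η and u_ss = w_ηη.
Hence u_τ - u_s = w_σ and the PDE becomes the heat equation w_σ = w_ηη on η ∈ ℝ.
Initial data: w(η,0) = u(η,0) = 2sin(η). Each mode sin(nη) decays as exp(-n²σ) on ℝ, so w(η,σ) = Σ c_n exp(-n²σ) sin(nη) with c_1=2: w(η,σ) = 2exp(-σ)sin(η).
Substituting back: u(s,τ) = w(s + τ, τ).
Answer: u(s, τ) = 2exp(-τ)sin(s + τ)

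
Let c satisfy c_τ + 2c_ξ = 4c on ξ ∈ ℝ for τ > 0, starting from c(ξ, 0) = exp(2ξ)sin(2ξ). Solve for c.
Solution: Substitute c = exp(2ξ)u.
Then c_ξ = exp(2ξ)(u_ξ + 2u), c_τ = exp(2ξ)u_τ; substituting and dividing by exp(2ξ), the lower-order terms cancel: u_τ + 2u_ξ = 0 (standard advection equation).
Data for u: u(ξ,0) = exp(-2ξ)c(ξ,0) = sin(2ξ).
By characteristics (dξ/dτ = 2), u(ξ,τ) = f(ξ - 2τ) with f = u(·, 0).
So u(ξ,τ) = sin(2ξ - 4τ), and c(ξ,τ) = exp(2ξ)u(ξ,τ).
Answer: c(ξ, τ) = exp(2ξ)sin(2ξ - 4τ)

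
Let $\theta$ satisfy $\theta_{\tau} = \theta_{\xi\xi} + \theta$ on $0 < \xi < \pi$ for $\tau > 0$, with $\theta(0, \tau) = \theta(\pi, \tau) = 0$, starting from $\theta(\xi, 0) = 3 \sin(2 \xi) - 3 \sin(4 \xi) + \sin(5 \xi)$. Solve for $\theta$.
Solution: Substitute $\theta = e^{\tau}u$, i.e. $u = e^{-\tau}\theta$.
By the product rule, $\theta_{\tau} = e^{\tau}(u_{\tau} + u)$, $\theta_{\xi\xi} = e^{\tau}u_{\xi\xi}$.
Substituting into the PDE and dividing by $e^{\tau}$: $u_{\tau} + u = u_{\xi\xi} + u$.
The lower-order terms cancel, leaving the standard heat equation $u_{\tau} = u_{\xi\xi}$.
Initial data for $u$: $u(\xi,0) = \theta(\xi,0) = 3 \sin(2 \xi) - 3 \sin(4 \xi) + \sin(5 \xi)$. The boundary conditions carry over: $u(0,\tau) = u(\pi,\tau) = 0$.
Solve for $u$:
  Using separation of variables $u = X(\xi)G(\tau)$:
  Eigenfunctions: $\sin(n\xi)$, $n = 1, 2, 3, \ldots$
  General solution: $u(\xi, \tau) = \sum c_n \sin(n\xi) e^{-n^2 \tau}$
  Matching $u(\xi,0) = 3 \sin(2 \xi) - 3 \sin(4 \xi) + \sin(5 \xi)$ term by term: $c_2=3, c_4=-3, c_5=1$.
Hence $u(\xi,\tau) = 3 e^{-4 \tau} \sin(2 \xi) - 3 e^{-16 \tau} \sin(4 \xi) + e^{-25 \tau} \sin(5 \xi)$.
Transform back: $\theta(\xi,\tau) = e^{\tau}u(\xi,\tau)$.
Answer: $\theta(\xi, \tau) = 3 e^{-3 \tau} \sin(2 \xi) - 3 e^{-15 \tau} \sin(4 \xi) + e^{-24 \tau} \sin(5 \xi)$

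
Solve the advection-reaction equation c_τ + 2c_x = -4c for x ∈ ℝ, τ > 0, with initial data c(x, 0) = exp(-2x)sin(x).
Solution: Substitute c = exp(-2x)u.
Then c_x = exp(-2x)(u_x - 2u), c_τ = exp(-2x)u_τ; substituting and dividing by exp(-2x), the lower-order terms cancel: u_τ + 2u_x = 0 (standard advection equation).
Data for u: u(x,0) = exp(2x)c(x,0) = sin(x).
By characteristics (dx/dτ = 2), u(x,τ) = f(x - 2τ) with f = u(·, 0).
So u(x,τ) = sin(x - 2τ), and c(x,τ) = exp(-2x)u(x,τ).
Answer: c(x, τ) = exp(-2x)sin(x - 2τ)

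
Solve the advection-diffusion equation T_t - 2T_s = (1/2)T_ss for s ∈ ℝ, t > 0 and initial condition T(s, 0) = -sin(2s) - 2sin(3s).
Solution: Change to a moving frame: let η = s + 2t, σ = t and write T(s,t) = u(η,σ).
By the chain rule T_t = u_σ + 2u_η, T_s = u_η, T_ss = u_ηη.
Then T_t - 2T_s = u_σ: the advection term cancels and the PDE becomes the heat equation u_σ = (1/2)u_ηη on η ∈ ℝ.
Initial data: u(η,0) = T(η,0) = -sin(2η) - 2sin(3η).
On η ∈ ℝ each mode satisfies (sin(nη))″ = -n² sin(nη), so exp(-n²σ/2) sin(nη) solves the heat equation; by superposition u(η,σ) = Σ c_n exp(-n²σ/2) sin(nη).
Reading off the coefficients: c_2=-1, c_3=-2, so u(η,σ) = -exp(-2σ)sin(2η) - 2exp(-9σ/2)sin(3η).
Substituting back η = s + 2t, σ = t: T(s,t) = u(s + 2t, t).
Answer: T(s, t) = -exp(-2t)sin(2s + 4t) - 2exp(-9t/2)sin(3s + 6t)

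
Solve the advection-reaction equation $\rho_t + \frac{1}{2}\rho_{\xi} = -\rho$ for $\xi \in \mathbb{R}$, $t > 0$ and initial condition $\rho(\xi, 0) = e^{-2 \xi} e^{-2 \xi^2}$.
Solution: Substitute $\rho = e^{-2\xi}u$, i.e. $u = e^{2\xi}\rho$.
By the product rule, $\rho_{\xi} = e^{-2\xi}(u_{\xi} - 2u)$, $\rho_t = e^{-2\xi}u_t$.
Substituting into the PDE and dividing by $e^{-2\xi}$: $u_t + \frac{1}{2}(u_{\xi} - 2u) = -u$.
The lower-order terms cancel, leaving the standard advection equation $u_t + \frac{1}{2}u_{\xi} = 0$.
Initial data for $u$: $u(\xi,0) = e^{2\xi}\rho(\xi,0) = e^{-2 \xi^2}$.
Solve for $u$:
  By method of characteristics (waves move right with speed 1/2):
  Along characteristics $\xi - \frac{1}{2}t =$ const, $u$ is constant, so $u(\xi,t) = f(\xi - \frac{1}{2}t)$ with $f = u( \cdot , 0)$.
Hence $u(\xi,t) = e^{-2 (-t/2 + \xi)^2}$.
Transform back: $\rho(\xi,t) = e^{-2\xi}u(\xi,t)$.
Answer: $\rho(\xi, t) = e^{-2 \xi} e^{-2 (\xi - t/2)^2}$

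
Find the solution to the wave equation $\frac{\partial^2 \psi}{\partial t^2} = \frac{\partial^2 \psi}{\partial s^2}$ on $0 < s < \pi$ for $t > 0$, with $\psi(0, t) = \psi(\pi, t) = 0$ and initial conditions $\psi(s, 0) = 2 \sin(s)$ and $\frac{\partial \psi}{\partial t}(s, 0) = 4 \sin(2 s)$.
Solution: Separating variables: $\psi = \sum [A_n \cos(\omega_n t) + B_n \sin(\omega_n t)] \sin(ns)$, $\omega_n = n$. From ICs ($B_n$ = velocity coefficient / $\omega_n$): $A_1=2, B_2=2$.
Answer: $\psi(s, t) = 2 \sin(s) \cos(t) + 2 \sin(2 s) \sin(2 t)$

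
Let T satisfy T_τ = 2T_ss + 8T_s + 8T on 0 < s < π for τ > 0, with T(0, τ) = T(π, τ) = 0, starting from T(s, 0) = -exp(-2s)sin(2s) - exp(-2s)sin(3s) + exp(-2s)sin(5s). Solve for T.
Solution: Substitute T = exp(-2s)u.
Then T_s = exp(-2s)(u_s - 2u), T_ss = exp(-2s)(u_ss - 4u_s + 4u), T_τ = exp(-2s)u_τ; substituting and dividing by exp(-2s), the lower-order terms cancel: u_τ = 2u_ss (standard heat equation).
Data for u: u(s,0) = exp(2s)T(s,0) = -sin(2s) - sin(3s) + sin(5s). The boundary conditions carry over: u(0,τ) = u(π,τ) = 0.
Separating variables: u = Σ c_n exp(-2n²τ) sin(ns). From u(s,0) = -sin(2s) - sin(3s) + sin(5s): c_2=-1, c_3=-1, c_5=1.
So u(s,τ) = -exp(-8τ)sin(2s) - exp(-18τ)sin(3s) + exp(-50τ)sin(5s), and T(s,τ) = exp(-2s)u(s,τ).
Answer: T(s, τ) = -exp(-2s)exp(-8τ)sin(2s) - exp(-2s)exp(-18τ)sin(3s) + exp(-2s)exp(-50τ)sin(5s)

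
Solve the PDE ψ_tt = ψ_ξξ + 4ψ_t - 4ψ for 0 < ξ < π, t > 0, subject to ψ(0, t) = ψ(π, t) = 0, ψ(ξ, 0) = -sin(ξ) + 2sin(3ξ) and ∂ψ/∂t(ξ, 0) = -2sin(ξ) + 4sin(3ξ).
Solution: Substitute ψ = exp(2t)u.
Then ψ_t = exp(2t)(u_t + 2u), ψ_tt = exp(2t)(u_tt + 4u_t + 4u), ψ_ξξ = exp(2t)u_ξξ; substituting and dividing by exp(2t), the lower-order terms cancel: u_tt = u_ξξ (standard wave equation).
Data for u: u(ξ,0) = ψ(ξ,0) = -sin(ξ) + 2sin(3ξ); u_t(ξ,0) = ψ_t(ξ,0) - 2ψ(ξ,0) = 0. The boundary conditions carry over: u(0,t) = u(π,t) = 0.
Separating variables: u = Σ [A_n cos(ω_n t) + B_n sin(ω_n t)] sin(nξ), ω_n = n. From ICs: A_1=-1, A_3=2.
So u(ξ,t) = -sin(ξ)cos(t) + 2sin(3ξ)cos(3t), and ψ(ξ,t) = exp(2t)u(ξ,t).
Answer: ψ(ξ, t) = -exp(2t)sin(ξ)cos(t) + 2exp(2t)sin(3ξ)cos(3t)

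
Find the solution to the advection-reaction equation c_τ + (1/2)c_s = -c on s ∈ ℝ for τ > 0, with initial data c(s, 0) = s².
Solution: Substitute c = exp(-τ)u.
Then c_τ = exp(-τ)(u_τ - u), c_s = exp(-τ)u_s; substituting and dividing by exp(-τ), the lower-order terms cancel: u_τ + (1/2)u_s = 0 (standard advection equation).
Data for u: u(s,0) = c(s,0) = s².
By characteristics (ds/dτ = 1/2), u(s,τ) = f(s - (1/2)τ) with f = u(·, 0).
So u(s,τ) = s² - sτ + (1/4)τ², and c(s,τ) = exp(-τ)u(s,τ).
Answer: c(s, τ) = s²exp(-τ) - sτexp(-τ) + (1/4)τ²exp(-τ)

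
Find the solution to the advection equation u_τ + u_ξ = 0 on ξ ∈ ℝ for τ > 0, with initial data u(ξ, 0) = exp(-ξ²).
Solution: By characteristics (dξ/dτ = 1), u(ξ,τ) = f(ξ - τ) with f = u(·, 0).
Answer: u(ξ, τ) = exp(-(ξ - τ)²)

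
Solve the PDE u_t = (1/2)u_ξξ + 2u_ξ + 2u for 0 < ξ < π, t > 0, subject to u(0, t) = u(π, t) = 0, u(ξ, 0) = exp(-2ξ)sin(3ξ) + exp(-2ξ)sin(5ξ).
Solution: Substitute u = exp(-2ξ)w, i.e. w = exp(2ξ)u.
By the product rule, u_ξ = exp(-2ξ)(w_ξ - 2w), u_ξξ = exp(-2ξ)(w_ξξ - 4w_ξ + 4w), u_t = exp(-2ξ)w_t.
Substituting into the PDE and dividing by exp(-2ξ): w_t = (1/2)(w_ξξ - 4w_ξ + 4w) + 2(w_ξ - 2w) + 2w.
The lower-order terms cancel, leaving the standard heat equation w_t = (1/2)w_ξξ.
Initial data for w: w(ξ,0) = exp(2ξ)u(ξ,0) = sin(3ξ) + sin(5ξ). The boundary conditions carry over: w(0,t) = w(π,t) = 0.
Solve for w:
  Using separation of variables w = X(ξ)T(t):
  Eigenfunctions: sin(nξ), n = 1, 2, 3, ...
  General solution: w(ξ, t) = Σ c_n sin(nξ) exp(-n² t/2)
  Matching w(ξ,0) = sin(3ξ) + sin(5ξ) term by term: c_3=1, c_5=1.
Hence w(ξ,t) = exp(-9t/2)sin(3ξ) + exp(-25t/2)sin(5ξ).
Transform back: u(ξ,t) = exp(-2ξ)w(ξ,t).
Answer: u(ξ, t) = exp(-9t/2)exp(-2ξ)sin(3ξ) + exp(-25t/2)exp(-2ξ)sin(5ξ)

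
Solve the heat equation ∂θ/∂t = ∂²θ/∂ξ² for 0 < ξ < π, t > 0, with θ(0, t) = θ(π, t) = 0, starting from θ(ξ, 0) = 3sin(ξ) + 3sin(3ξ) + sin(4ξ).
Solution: Separating variables: θ = Σ c_n exp(-n²t) sin(nξ). From θ(ξ,0) = 3sin(ξ) + 3sin(3ξ) + sin(4ξ): c_1=3, c_3=3, c_4=1.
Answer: θ(ξ, t) = 3exp(-t)sin(ξ) + 3exp(-9t)sin(3ξ) + exp(-16t)sin(4ξ)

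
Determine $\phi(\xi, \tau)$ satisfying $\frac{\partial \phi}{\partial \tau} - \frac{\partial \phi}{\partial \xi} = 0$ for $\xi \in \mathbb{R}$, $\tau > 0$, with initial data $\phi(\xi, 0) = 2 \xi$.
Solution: By method of characteristics (waves move left with speed 1):
Along characteristics $\xi + \tau =$ const, $\phi$ is constant, so $\phi(\xi,\tau) = f(\xi + \tau)$ with $f = \phi( \cdot , 0)$.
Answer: $\phi(\xi, \tau) = 2 \tau + 2 \xi$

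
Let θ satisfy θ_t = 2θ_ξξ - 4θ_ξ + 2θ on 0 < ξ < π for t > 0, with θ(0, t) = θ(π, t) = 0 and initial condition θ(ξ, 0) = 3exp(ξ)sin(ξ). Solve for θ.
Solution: Substitute θ = exp(ξ)u.
Then θ_ξ = exp(ξ)(u_ξ + u), θ_ξξ = exp(ξ)(u_ξξ + 2u_ξ + u), θ_t = exp(ξ)u_t; substituting and dividing by exp(ξ), the lower-order terms cancel: u_t = 2u_ξξ (standard heat equation).
Data for u: u(ξ,0) = exp(-ξ)θ(ξ,0) = 3sin(ξ). The boundary conditions carry over: u(0,t) = u(π,t) = 0.
Separating variables: u = Σ c_n exp(-2n²t) sin(nξ). From u(ξ,0) = 3sin(ξ): c_1=3.
So u(ξ,t) = 3exp(-2t)sin(ξ), and θ(ξ,t) = exp(ξ)u(ξ,t).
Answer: θ(ξ, t) = 3exp(-2t)exp(ξ)sin(ξ)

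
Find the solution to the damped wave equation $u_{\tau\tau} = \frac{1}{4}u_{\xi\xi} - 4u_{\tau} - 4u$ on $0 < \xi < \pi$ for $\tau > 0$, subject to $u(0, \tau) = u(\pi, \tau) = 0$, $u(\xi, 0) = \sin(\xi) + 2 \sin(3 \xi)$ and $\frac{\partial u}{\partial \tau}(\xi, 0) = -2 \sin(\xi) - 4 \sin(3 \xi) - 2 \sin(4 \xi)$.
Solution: Substitute $u = e^{-2\tau}w$, i.e. $w = e^{2\tau}u$.
By the product rule, $u_{\tau} = e^{-2\tau}(w_{\tau} - 2w)$, $u_{\tau\tau} = e^{-2\tau}(w_{\tau\tau} - 4w_{\tau} + 4w)$, $u_{\xi\xi} = e^{-2\tau}w_{\xi\xi}$.
Substituting into the PDE and dividing by $e^{-2\tau}$: $w_{\tau\tau} - 4w_{\tau} + 4w = \frac{1}{4}w_{\xi\xi} - 4(w_{\tau} - 2w) - 4w$.
The lower-order terms cancel, leaving the standard wave equation $w_{\tau\tau} = \frac{1}{4}w_{\xi\xi}$.
Initial data for $w$: $w(\xi,0) = u(\xi,0) = \sin(\xi) + 2 \sin(3 \xi)$; $w_{\tau}(\xi,0) = u_{\tau}(\xi,0) + 2u(\xi,0) = -2 \sin(4 \xi)$. The boundary conditions carry over: $w(0,\tau) = w(\pi,\tau) = 0$.
Solve for $w$:
  Using separation of variables $w = X(\xi)T(\tau)$:
  Eigenfunctions: $\sin(n\xi)$, $n = 1, 2, 3, \ldots$
  General solution: $w(\xi, \tau) = \sum [A_n \cos(n \tau/2) + B_n \sin(n \tau/2)] \sin(n\xi)$
  From $w(\xi,0) = \sin(\xi) + 2 \sin(3 \xi)$: $A_1=1, A_3=2$. From $w_{\tau}(\xi,0) = -2 \sin(4 \xi)$, using $w_{\tau}(\xi,0) = \sum \omega_n B_n \sin(n\xi)$ with $\omega_n = n/2$: $B_4 = (-2)/2 = -1$.
Hence $w(\xi,\tau) = \sin(\xi) \cos(\tau/2) + 2 \sin(3 \xi) \cos(3 \tau/2) - \sin(4 \xi) \sin(2 \tau)$.
Transform back: $u(\xi,\tau) = e^{-2\tau}w(\xi,\tau)$.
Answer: $u(\xi, \tau) = - e^{-2 \tau} \sin(2 \tau) \sin(4 \xi) + e^{-2 \tau} \sin(\xi) \cos(\tau/2) + 2 e^{-2 \tau} \sin(3 \xi) \cos(3 \tau/2)$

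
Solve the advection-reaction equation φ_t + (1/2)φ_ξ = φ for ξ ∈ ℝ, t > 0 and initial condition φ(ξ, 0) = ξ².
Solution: Substitute φ = exp(t)u, i.e. u = exp(-t)φ.
By the product rule, φ_t = exp(t)(u_t + u), φ_ξ = exp(t)u_ξ.
Substituting into the PDE and dividing by exp(t): u_t + u + (1/2)u_ξ = u.
The lower-order terms cancel, leaving the standard advection equation u_t + (1/2)u_ξ = 0.
Initial data for u: u(ξ,0) = φ(ξ,0) = ξ².
Solve for u:
  By method of characteristics (waves move right with speed 1/2):
  Along characteristics ξ - (1/2)t = const, u is constant, so u(ξ,t) = f(ξ - (1/2)t) with f = u(·, 0).
Hence u(ξ,t) = (1/4)t² - tξ + ξ².
Transform back: φ(ξ,t) = exp(t)u(ξ,t).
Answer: φ(ξ, t) = (1/4)t²exp(t) - tξexp(t) + ξ²exp(t)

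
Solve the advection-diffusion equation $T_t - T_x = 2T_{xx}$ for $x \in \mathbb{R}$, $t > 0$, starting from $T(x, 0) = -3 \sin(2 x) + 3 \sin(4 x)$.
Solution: Moving frame: $\eta = x + t$, $\sigma = t$, $T = u(\eta,\sigma)$, so $T_t = u_{\sigma} + u_{\eta}$ and $T_{xx} = u_{\eta\eta}$.
Hence $T_t - T_x = u_{\sigma}$ and the PDE becomes the heat equation $u_{\sigma} = 2u_{\eta\eta}$ on $\eta \in \mathbb{R}$.
Initial data: $u(\eta,0) = T(\eta,0) = -3 \sin(2 \eta) + 3 \sin(4 \eta)$. Each mode $\sin(n\eta)$ decays as $e^{-2n^2\sigma}$ on $\mathbb{R}$, so $u(\eta,\sigma) = \sum c_n e^{-2n^2\sigma} \sin(n\eta)$ with $c_2=-3, c_4=3$: $u(\eta,\sigma) = -3 e^{-8 \sigma} \sin(2 \eta) + 3 e^{-32 \sigma} \sin(4 \eta)$.
Substituting back: $T(x,t) = u(x + t, t)$.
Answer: $T(x, t) = -3 e^{-8 t} \sin(2 t + 2 x) + 3 e^{-32 t} \sin(4 t + 4 x)$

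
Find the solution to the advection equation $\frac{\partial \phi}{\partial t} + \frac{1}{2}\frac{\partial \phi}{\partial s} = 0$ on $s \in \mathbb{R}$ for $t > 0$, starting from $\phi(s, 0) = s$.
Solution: By characteristics ($ds/dt = 1/2$), $\phi(s,t) = f(s - \frac{1}{2}t)$ with $f = \phi( \cdot , 0)$.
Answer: $\phi(s, t) = s - \frac{1}{2} t$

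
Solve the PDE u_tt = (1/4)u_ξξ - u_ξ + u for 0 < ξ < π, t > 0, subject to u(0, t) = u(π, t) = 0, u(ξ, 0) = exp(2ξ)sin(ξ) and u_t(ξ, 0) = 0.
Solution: Substitute u = exp(2ξ)w.
Then u_ξ = exp(2ξ)(w_ξ + 2w), u_ξξ = exp(2ξ)(w_ξξ + 4w_ξ + 4w), u_tt = exp(2ξ)w_tt; substituting and dividing by exp(2ξ), the lower-order terms cancel: w_tt = (1/4)w_ξξ (standard wave equation).
Data for w: w(ξ,0) = exp(-2ξ)u(ξ,0) = sin(ξ); w_t(ξ,0) = exp(-2ξ)u_t(ξ,0) = 0. The boundary conditions carry over: w(0,t) = w(π,t) = 0.
Separating variables: w = Σ [A_n cos(ω_n t) + B_n sin(ω_n t)] sin(nξ), ω_n = n/2. From ICs: A_1=1.
So w(ξ,t) = sin(ξ)cos(t/2), and u(ξ,t) = exp(2ξ)w(ξ,t).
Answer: u(ξ, t) = exp(2ξ)sin(ξ)cos(t/2)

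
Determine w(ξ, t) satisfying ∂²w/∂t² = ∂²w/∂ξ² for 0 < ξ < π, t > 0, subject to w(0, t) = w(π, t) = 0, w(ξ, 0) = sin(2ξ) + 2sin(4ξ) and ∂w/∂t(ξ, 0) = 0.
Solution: Using separation of variables w = X(ξ)T(t):
Eigenfunctions: sin(nξ), n = 1, 2, 3, ...
General solution: w(ξ, t) = Σ [A_n cos(n t) + B_n sin(n t)] sin(nξ)
From w(ξ,0) = sin(2ξ) + 2sin(4ξ): A_2=1, A_4=2. From w_t(ξ,0) = 0: all B_n = 0.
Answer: w(ξ, t) = sin(2ξ)cos(2t) + 2sin(4ξ)cos(4t)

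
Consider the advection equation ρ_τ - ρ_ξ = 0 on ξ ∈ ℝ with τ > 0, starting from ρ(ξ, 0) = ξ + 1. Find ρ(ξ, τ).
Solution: By characteristics (dξ/dτ = -1), ρ(ξ,τ) = f(ξ + τ) with f = ρ(·, 0).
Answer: ρ(ξ, τ) = ξ + τ + 1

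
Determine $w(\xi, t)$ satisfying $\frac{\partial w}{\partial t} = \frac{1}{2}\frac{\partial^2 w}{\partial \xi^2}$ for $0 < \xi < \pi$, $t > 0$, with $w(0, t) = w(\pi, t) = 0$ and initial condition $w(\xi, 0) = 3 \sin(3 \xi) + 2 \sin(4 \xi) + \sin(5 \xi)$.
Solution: Separating variables: $w = \sum c_n e^{-n^2t/2} \sin(n\xi)$. From $w(\xi,0) = 3 \sin(3 \xi) + 2 \sin(4 \xi) + \sin(5 \xi)$: $c_3=3, c_4=2, c_5=1$.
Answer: $w(\xi, t) = 2 e^{-8 t} \sin(4 \xi) + 3 e^{-9 t/2} \sin(3 \xi) + e^{-25 t/2} \sin(5 \xi)$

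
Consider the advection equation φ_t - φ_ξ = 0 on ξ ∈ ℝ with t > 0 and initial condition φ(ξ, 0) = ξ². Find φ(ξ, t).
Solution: By characteristics (dξ/dt = -1), φ(ξ,t) = f(ξ + t) with f = φ(·, 0).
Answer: φ(ξ, t) = t² + 2tξ + ξ²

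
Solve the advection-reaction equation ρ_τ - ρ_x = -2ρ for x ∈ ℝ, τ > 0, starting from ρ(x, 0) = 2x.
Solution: Substitute ρ = exp(-2τ)u.
Then ρ_τ = exp(-2τ)(u_τ - 2u), ρ_x = exp(-2τ)u_x; substituting and dividing by exp(-2τ), the lower-order terms cancel: u_τ - u_x = 0 (standard advection equation).
Data for u: u(x,0) = ρ(x,0) = 2x.
By characteristics (dx/dτ = -1), u(x,τ) = f(x + τ) with f = u(·, 0).
So u(x,τ) = 2x + 2τ, and ρ(x,τ) = exp(-2τ)u(x,τ).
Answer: ρ(x, τ) = 2xexp(-2τ) + 2τexp(-2τ)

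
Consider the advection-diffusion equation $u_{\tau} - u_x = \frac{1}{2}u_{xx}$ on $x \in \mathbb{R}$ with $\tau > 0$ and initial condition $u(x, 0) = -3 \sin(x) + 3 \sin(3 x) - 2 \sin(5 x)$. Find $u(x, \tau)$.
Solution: Change to a moving frame: let $\eta = x + \tau$, $\sigma = \tau$ and write $u(x,\tau) = w(\eta,\sigma)$.
By the chain rule $u_{\tau} = w_{\sigma} + w_{\eta}$, $u_x = w_{\eta}$, $u_{xx} = w_{\eta\eta}$.
Then $u_{\tau} - u_x = w_{\sigma}$: the advection term cancels and the PDE becomes the heat equation $w_{\sigma} = \frac{1}{2}w_{\eta\eta}$ on $\eta \in \mathbb{R}$.
Initial data: $w(\eta,0) = u(\eta,0) = -3 \sin(\eta) + 3 \sin(3 \eta) - 2 \sin(5 \eta)$.
On $\eta \in \mathbb{R}$ each mode satisfies $(\sin(n\eta))'' = -n^2 \sin(n\eta)$, so $e^{-n^2\sigma/2} \sin(n\eta)$ solves the heat equation; by superposition $w(\eta,\sigma) = \sum c_n e^{-n^2\sigma/2} \sin(n\eta)$.
Reading off the coefficients: $c_1=-3, c_3=3, c_5=-2$, so $w(\eta,\sigma) = -3 e^{-\sigma/2} \sin(\eta) + 3 e^{-9 \sigma/2} \sin(3 \eta) - 2 e^{-25 \sigma/2} \sin(5 \eta)$.
Substituting back $\eta = x + \tau$, $\sigma = \tau$: $u(x,\tau) = w(x + \tau, \tau)$.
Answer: $u(x, \tau) = -3 e^{-\tau/2} \sin(\tau + x) + 3 e^{-9 \tau/2} \sin(3 \tau + 3 x) - 2 e^{-25 \tau/2} \sin(5 \tau + 5 x)$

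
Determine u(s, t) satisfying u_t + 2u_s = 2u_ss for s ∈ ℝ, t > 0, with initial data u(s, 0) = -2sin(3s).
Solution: Change to a moving frame: let η = s - 2t, σ = t and write u(s,t) = w(η,σ).
By the chain rule u_t = w_σ - 2w_η, u_s = w_η, u_ss = w_ηη.
Then u_t + 2u_s = w_σ: the advection term cancels and the PDE becomes the heat equation w_σ = 2w_ηη on η ∈ ℝ.
Initial data: w(η,0) = u(η,0) = -2sin(3η).
On η ∈ ℝ each mode satisfies (sin(nη))″ = -n² sin(nη), so exp(-2n²σ) sin(nη) solves the heat equation; by superposition w(η,σ) = Σ c_n exp(-2n²σ) sin(nη).
Reading off the coefficients: c_3=-2, so w(η,σ) = -2exp(-18σ)sin(3η).
Substituting back η = s - 2t, σ = t: u(s,t) = w(s - 2t, t).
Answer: u(s, t) = -2exp(-18t)sin(3s - 6t)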